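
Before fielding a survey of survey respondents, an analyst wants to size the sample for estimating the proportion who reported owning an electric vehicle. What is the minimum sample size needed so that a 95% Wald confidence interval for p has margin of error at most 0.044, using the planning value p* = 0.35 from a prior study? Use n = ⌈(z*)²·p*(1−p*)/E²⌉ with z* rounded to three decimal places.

n = 452

For 95% confidence, z* = 1.960.
p*(1−p*) = 0.2275.
Required n before rounding: 3.841600 × 0.2275 / 0.044² = 451.428.
Rounding up, n = 452.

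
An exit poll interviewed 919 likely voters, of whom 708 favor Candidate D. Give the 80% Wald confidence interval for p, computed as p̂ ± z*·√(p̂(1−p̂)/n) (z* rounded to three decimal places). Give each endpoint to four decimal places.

Sample proportion p̂ = 708/919 = 0.77040.
Standard error of p̂: √(0.176882/919) = √0.000192473 = 0.013873.
For 80% confidence, z* = 1.282.
Margin of error: 1.282 × 0.013873 = 0.01779.
Interval: 0.77040 ± 0.01779 → (0.7526, 0.7882).

(0.7526, 0.7882)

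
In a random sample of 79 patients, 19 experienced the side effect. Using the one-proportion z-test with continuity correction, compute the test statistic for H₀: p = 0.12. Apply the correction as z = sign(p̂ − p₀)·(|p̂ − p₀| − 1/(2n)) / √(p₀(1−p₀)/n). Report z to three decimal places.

z = 3.123

With x = 19 successes in n = 79, p̂ = 0.24051. p̂ − p₀ = 0.120506.
Continuity correction 1/(2n) = 1/158 = 0.006329.
Corrected numerator: |0.120506| − 0.006329 = 0.114177.
Under H₀, SE = √(p₀(1−p₀)/n) = √(0.12·0.88/79) = √0.001336709 = 0.036561.
z = (+)0.114177/0.036561 = 3.123.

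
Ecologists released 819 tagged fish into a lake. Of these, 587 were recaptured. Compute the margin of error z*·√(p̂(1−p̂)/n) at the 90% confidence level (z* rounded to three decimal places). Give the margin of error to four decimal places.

ME = 0.0259

With x = 587 successes in n = 819, p̂ = 0.71673.
Standard error of p̂: √(0.203029/819) = √0.000247899 = 0.015745.
z* = 1.645 at the 90% level.
ME = 1.645·0.015745 = 0.0259.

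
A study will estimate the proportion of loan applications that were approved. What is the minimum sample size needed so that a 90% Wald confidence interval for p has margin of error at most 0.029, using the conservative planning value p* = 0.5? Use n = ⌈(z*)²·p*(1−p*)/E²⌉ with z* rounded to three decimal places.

For 90% confidence, z* = 1.645.
p*(1−p*) = 0.2500.
Required n before rounding: 2.706025 × 0.2500 / 0.029² = 804.407.
⌈804.407⌉ = 805.

n = 805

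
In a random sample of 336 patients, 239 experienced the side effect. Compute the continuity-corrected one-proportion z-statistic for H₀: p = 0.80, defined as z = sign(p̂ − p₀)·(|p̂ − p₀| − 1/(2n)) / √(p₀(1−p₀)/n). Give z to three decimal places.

With x = 239 successes in n = 336, p̂ = 0.71131. p̂ − p₀ = -0.088690.
1/(2n) = 0.001488.
Corrected numerator: |-0.088690| − 0.001488 = 0.087202.
SE₀ = √(0.80·0.20/336) = 0.021822.
z = (−)0.087202/0.021822 = -3.996.

z = -3.996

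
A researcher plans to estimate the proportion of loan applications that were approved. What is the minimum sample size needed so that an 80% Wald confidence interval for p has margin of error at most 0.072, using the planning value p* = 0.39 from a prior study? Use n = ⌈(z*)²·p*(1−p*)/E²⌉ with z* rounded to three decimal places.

n = 76

z* = 1.282 at the 80% level.
p*(1−p*) = 0.39·0.61 = 0.2379.
(z*)²·p*(1−p*)/E² = 1.643524·0.2379/0.005184 = 75.423.
⌈75.423⌉ = 76.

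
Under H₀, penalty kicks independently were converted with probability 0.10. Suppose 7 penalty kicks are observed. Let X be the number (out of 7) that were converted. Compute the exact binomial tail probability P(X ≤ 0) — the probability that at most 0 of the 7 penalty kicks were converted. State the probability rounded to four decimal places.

P = 0.4783

X ~ Binomial(n=7, p=0.10).
P(X ≤ 0) = C(7,0)·0.10^0·0.90^7.
= 0.478297 = 0.4783.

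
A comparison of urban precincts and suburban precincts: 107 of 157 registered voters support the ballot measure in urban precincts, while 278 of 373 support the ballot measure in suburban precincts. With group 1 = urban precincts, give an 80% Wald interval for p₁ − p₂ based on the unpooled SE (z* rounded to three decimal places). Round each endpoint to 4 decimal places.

(-0.1195, -0.0080)

p̂₁ = 107/157 = 0.68153, p̂₂ = 278/373 = 0.74531; p̂₁ − p̂₂ = -0.06378.
Unpooled SE = √(p̂₁(1−p̂₁)/n₁ + p̂₂(1−p̂₂)/n₂) = √(0.001382467 + 0.000508911) = 0.043490.
For 80% confidence, z* = 1.282. Margin = 1.282·0.043490 = 0.05575.
So the interval runs from -0.1195 to -0.0080.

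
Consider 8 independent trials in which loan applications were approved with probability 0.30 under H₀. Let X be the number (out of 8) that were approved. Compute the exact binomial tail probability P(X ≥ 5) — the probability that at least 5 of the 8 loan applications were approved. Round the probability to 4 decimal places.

X is binomial with n = 8 and p = 0.30.
P(X ≥ 5) = C(8,5)·0.30^5·0.70^3 + C(8,6)·0.30^6·0.70^2 + C(8,7)·0.30^7·0.70^1 + C(8,8)·0.30^8·0.70^0.
= 0.046675 + 0.010002 + 0.001225 + 0.000066 = 0.0580.

P = 0.0580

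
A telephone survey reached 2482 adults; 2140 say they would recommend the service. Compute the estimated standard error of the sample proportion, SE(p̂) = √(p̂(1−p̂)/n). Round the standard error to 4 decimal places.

SE = 0.0069

The sample proportion is 2140/2482 = 0.86221.
p̂(1−p̂) = 0.118804.
SE = √(0.118804/2482) = 0.0069.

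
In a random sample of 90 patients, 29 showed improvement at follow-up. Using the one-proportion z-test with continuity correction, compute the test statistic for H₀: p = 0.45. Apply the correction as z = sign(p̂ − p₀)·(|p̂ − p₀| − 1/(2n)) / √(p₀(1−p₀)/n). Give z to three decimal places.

z = -2.331

The sample proportion is 29/90 = 0.32222. p̂ − p₀ = -0.127778.
1/(2n) = 0.005556.
Corrected numerator: |-0.127778| − 0.005556 = 0.122222.
Null standard error: √(0.45·0.55/90) = √0.002750000 = 0.052440.
z = (−)0.122222/0.052440 = -2.331.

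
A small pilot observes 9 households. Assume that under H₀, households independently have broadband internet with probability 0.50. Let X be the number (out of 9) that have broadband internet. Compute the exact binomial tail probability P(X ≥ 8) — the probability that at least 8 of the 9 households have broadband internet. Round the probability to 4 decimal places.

X ~ Binomial(n=9, p=0.50).
P(X ≥ 8) = C(9,8)·0.50^8·0.50^1 + C(9,9)·0.50^9·0.50^0.
= 0.017578 + 0.001953 = 0.0195.

P = 0.0195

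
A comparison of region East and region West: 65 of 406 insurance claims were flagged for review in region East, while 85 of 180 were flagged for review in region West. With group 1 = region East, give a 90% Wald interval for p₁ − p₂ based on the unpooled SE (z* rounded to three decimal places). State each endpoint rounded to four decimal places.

p̂₁ = 0.16010, p̂₂ = 0.47222, so the observed difference is -0.31212.
Unpooled SE = √(p̂₁(1−p̂₁)/n₁ + p̂₂(1−p̂₂)/n₂) = √(0.000331199 + 0.001384602) = 0.041422.
z* = 1.645 at the 90% level. Margin of error = 0.06814.
So the interval runs from -0.3803 to -0.2440.

(-0.3803, -0.2440)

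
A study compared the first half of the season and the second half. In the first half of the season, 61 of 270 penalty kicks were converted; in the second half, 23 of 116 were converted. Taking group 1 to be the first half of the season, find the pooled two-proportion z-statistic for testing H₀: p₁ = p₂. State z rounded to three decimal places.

z = 0.604

p̂₁ = 61/270 = 0.22593, p̂₂ = 23/116 = 0.19828.
Pooled p̂ = (61+23)/(270+116) = 84/386 = 0.21762.
SE = √[p̂(1−p̂)(1/n₁+1/n₂)] = √[0.21762·0.78238·(1/270+1/116)] ≈ 0.045808.
z = (p̂₁ − p̂₂)/SE = (0.22593 − 0.19828)/0.045808 = 0.02765/0.045808 = 0.604.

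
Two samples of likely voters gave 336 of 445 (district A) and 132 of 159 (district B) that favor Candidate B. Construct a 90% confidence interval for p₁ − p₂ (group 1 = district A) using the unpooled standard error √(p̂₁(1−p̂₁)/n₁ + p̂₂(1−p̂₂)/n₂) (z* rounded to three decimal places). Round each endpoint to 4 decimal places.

p̂₁ = 336/445 = 0.75506, p̂₂ = 132/159 = 0.83019; p̂₁ − p̂₂ = -0.07513.
SE = √(0.000415610 + 0.000886638) = √0.001302248 = 0.036087.
The 90% critical value is z* = 1.645. Margin = 1.645·0.036087 = 0.05936.
So the interval runs from -0.1345 to -0.0158.

(-0.1345, -0.0158)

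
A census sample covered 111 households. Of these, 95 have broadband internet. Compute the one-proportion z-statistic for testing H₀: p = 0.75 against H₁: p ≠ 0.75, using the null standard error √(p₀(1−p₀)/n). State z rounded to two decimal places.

p̂ = 95/111 = 0.85586.
SE₀ = √(0.75·0.25/111) = 0.041100.
Test statistic: z = 0.10586/0.041100 = 2.58.

z = 2.58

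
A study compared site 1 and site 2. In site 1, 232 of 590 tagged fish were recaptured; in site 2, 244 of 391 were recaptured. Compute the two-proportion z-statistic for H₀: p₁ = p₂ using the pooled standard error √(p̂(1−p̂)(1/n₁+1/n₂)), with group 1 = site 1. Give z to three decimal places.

z = -7.082

p̂₁ = 232/590 = 0.39322, p̂₂ = 244/391 = 0.62404.
Pooled p̂ = (232+244)/(590+391) = 476/981 = 0.48522.
SE = √[p̂(1−p̂)(1/n₁+1/n₂)] = √[0.48522·0.51478·(1/590+1/391)] ≈ 0.032591.
z = (p̂₁ − p̂₂)/SE = (0.39322 − 0.62404)/0.032591 = -0.23082/0.032591 = -7.082.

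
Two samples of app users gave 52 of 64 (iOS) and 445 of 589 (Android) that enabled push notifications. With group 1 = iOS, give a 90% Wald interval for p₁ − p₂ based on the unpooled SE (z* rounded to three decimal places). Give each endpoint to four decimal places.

p̂₁ = 52/64 = 0.81250, p̂₂ = 445/589 = 0.75552; p̂₁ − p̂₂ = 0.05698.
Unpooled SE = √(p̂₁(1−p̂₁)/n₁ + p̂₂(1−p̂₂)/n₂) = √(0.002380371 + 0.000313600) = 0.051903.
z* = 1.645 at the 90% level. Margin of error = 0.08538.
Interval: 0.05698 ± 0.08538 → (-0.0284, 0.1424).

(-0.0284, 0.1424)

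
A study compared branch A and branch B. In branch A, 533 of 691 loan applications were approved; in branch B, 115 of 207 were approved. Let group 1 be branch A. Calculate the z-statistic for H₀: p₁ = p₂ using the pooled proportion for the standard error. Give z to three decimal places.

z = 6.076

p̂₁ = 533/691 = 0.77135, p̂₂ = 115/207 = 0.55556.
Pooling: p̂ = 648/898 = 0.72160.
Pooled SE = √[0.2008919·0.00627810] ≈ 0.035514.
z = 0.21579/0.035514 = 6.076.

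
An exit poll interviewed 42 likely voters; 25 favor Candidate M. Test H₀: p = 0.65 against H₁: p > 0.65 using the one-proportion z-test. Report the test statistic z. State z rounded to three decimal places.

z = -0.744

With x = 25 successes in n = 42, p̂ = 0.59524.
Under H₀, SE = √(p₀(1−p₀)/n) = √(0.65·0.35/42) = √0.005416667 = 0.073598.
Test statistic: z = -0.05476/0.073598 = -0.744.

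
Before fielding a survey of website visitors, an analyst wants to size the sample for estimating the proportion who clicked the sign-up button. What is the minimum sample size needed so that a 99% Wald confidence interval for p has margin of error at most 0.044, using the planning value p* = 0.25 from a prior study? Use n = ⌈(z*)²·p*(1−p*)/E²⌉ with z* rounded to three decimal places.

The 99% critical value is z* = 2.576.
p*(1−p*) = 0.1875.
(z*)²·p*(1−p*)/E² = 6.635776·0.1875/0.001936 = 642.669.
⌈642.669⌉ = 643.

n = 643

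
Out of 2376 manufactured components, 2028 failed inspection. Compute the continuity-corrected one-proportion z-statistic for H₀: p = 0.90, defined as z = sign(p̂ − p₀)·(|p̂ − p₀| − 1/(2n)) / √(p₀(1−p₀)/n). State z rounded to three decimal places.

z = -7.515

p̂ = 2028/2376 = 0.85354. p̂ − p₀ = -0.046465.
Continuity correction 1/(2n) = 1/4752 = 0.000210.
Corrected numerator: |-0.046465| − 0.000210 = 0.046255.
SE₀ = √(0.90·0.10/2376) = 0.006155.
z = −0.046255/0.006155 = -7.515.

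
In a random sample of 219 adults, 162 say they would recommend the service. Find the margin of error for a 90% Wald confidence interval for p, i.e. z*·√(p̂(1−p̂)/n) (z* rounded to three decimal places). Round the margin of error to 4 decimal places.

ME = 0.0488

Sample proportion p̂ = 162/219 = 0.73973.
SE(p̂) = √(0.73973·0.26027/219) = 0.029650.
For 90% confidence, z* = 1.645.
ME = 1.645·0.029650 = 0.0488.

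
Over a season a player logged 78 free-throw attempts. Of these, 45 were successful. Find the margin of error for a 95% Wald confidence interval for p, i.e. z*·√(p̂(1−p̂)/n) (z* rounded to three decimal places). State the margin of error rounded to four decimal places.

ME = 0.1096

Sample proportion p̂ = 45/78 = 0.57692.
Standard error of p̂: √(0.244083/78) = √0.003129267 = 0.055940.
For 95% confidence, z* = 1.960.
ME = 1.960·0.055940 = 0.1096.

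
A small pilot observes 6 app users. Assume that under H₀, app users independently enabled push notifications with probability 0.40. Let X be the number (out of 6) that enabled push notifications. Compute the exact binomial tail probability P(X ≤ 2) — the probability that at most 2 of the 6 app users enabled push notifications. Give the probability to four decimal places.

P = 0.5443

X ~ Binomial(n=6, p=0.40).
P(X ≤ 2) = C(6,0)·0.40^0·0.60^6 + C(6,1)·0.40^1·0.60^5 + C(6,2)·0.40^2·0.60^4.
= 0.046656 + 0.186624 + 0.311040 = 0.5443.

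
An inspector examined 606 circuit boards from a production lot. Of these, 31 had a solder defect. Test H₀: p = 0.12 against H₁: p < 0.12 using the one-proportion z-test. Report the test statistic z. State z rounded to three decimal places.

z = -5.215

With x = 31 successes in n = 606, p̂ = 0.05116.
SE₀ = √(0.12·0.88/606) = 0.013201.
Test statistic: z = -0.06884/0.013201 = -5.215.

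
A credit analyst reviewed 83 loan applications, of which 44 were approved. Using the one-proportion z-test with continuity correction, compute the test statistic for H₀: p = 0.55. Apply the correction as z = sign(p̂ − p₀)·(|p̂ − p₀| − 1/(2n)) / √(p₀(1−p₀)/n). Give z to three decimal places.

With x = 44 successes in n = 83, p̂ = 0.53012. p̂ − p₀ = -0.019880.
Continuity correction 1/(2n) = 1/166 = 0.006024.
Corrected numerator: |-0.019880| − 0.006024 = 0.013856.
Null standard error: √(0.55·0.45/83) = √0.002981928 = 0.054607.
z = (−)0.013856/0.054607 = -0.254.

z = -0.254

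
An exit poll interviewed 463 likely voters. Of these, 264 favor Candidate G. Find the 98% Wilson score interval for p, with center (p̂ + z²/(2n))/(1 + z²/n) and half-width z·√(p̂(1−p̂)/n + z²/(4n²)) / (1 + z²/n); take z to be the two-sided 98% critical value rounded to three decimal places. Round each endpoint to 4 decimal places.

(0.5162, 0.6226)

p̂ = 264/463 = 0.57019; z = 2.326, so z² = 5.410276.
1 + z²/n = 1.011685.
Adjusted center: (0.57019 + z²/(2n))/1.011685 = 0.56938.
Radicand: p̂(1−p̂)/n + z²/(4n²) = 0.000529315 + 0.000006310 = 0.000535625.
Half-width = z·√(radicand)/denom = 2.326·0.023144/1.011685 = 0.05321.
Interval: 0.56938 ± 0.05321 → (0.5162, 0.6226).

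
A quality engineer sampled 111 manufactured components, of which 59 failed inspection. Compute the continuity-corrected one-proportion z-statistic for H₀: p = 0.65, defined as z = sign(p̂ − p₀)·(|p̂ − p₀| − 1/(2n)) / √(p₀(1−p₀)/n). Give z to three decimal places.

p̂ = 59/111 = 0.53153. p̂ − p₀ = -0.118468.
Continuity correction 1/(2n) = 1/222 = 0.004505.
Corrected numerator: |-0.118468| − 0.004505 = 0.113963.
Null standard error: √(0.65·0.35/111) = √0.002049550 = 0.045272.
z = (−)0.113963/0.045272 = -2.517.

z = -2.517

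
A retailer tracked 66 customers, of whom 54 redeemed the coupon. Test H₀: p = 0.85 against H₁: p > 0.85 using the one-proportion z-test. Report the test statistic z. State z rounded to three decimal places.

p̂ = 54/66 = 0.81818.
SE₀ = √(0.85·0.15/66) = 0.043952.
z = (0.81818 − 0.85)/0.043952 = -0.03182/0.043952 = -0.724.

z = -0.724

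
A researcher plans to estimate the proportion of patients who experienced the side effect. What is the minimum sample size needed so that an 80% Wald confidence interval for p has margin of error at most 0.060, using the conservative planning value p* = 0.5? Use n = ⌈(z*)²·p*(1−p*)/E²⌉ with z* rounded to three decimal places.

n = 115

z* = 1.282 at the 80% level.
p*(1−p*) = 0.2500.
Required n before rounding: 1.643524 × 0.2500 / 0.060² = 114.134.
Rounding up, n = 115.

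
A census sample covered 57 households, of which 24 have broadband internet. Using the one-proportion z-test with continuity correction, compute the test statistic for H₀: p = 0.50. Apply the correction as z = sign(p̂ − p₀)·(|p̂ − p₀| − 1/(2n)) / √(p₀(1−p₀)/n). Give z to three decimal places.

z = -1.060

With x = 24 successes in n = 57, p̂ = 0.42105. p̂ − p₀ = -0.078947.
1/(2n) = 0.008772.
Corrected numerator: |-0.078947| − 0.008772 = 0.070175.
Null standard error: √(0.50·0.50/57) = √0.004385965 = 0.066227.
z = −0.070175/0.066227 = -1.060.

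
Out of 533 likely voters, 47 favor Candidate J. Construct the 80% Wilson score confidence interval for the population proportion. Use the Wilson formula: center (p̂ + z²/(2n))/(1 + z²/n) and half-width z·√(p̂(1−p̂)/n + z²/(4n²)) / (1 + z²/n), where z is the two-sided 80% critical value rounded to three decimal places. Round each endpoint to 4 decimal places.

p̂ = 47/533 = 0.08818; z = 1.282, so z² = 1.643524.
Denominator 1 + z²/n = 1 + 1.643524/533 = 1.003084.
Adjusted center: (0.08818 + z²/(2n))/1.003084 = 0.08945.
Radicand: p̂(1−p̂)/n + z²/(4n²) = 0.000150852 + 0.000001446 = 0.000152298.
Half-width = z·√(radicand)/denom = 1.282·0.012341/1.003084 = 0.01577.
So the interval runs from 0.0737 to 0.1052.

(0.0737, 0.1052)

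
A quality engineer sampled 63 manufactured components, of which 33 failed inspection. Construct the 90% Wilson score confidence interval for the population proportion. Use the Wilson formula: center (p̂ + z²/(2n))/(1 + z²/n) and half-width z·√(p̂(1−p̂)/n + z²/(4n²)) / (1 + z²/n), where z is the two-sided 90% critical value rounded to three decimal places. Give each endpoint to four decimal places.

p̂ = 33/63 = 0.52381; z = 1.645, so z² = 2.706025.
Denominator 1 + z²/n = 1 + 2.706025/63 = 1.042953.
Adjusted center: (0.52381 + z²/(2n))/1.042953 = 0.52283.
Radicand: p̂(1−p̂)/n + z²/(4n²) = 0.003959256 + 0.000170448 = 0.004129704.
Half-width = 1.645·√0.004129704/1.042953 = 0.10136.
So the interval runs from 0.4215 to 0.6242.

(0.4215, 0.6242)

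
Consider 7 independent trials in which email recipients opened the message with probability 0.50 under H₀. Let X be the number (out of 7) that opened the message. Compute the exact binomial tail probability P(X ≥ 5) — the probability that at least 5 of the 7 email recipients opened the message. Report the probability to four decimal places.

P = 0.2266

X is binomial with n = 7 and p = 0.50.
P(X ≥ 5) = C(7,5)·0.50^5·0.50^2 + C(7,6)·0.50^6·0.50^1 + C(7,7)·0.50^7·0.50^0.
= 0.164062 + 0.054688 + 0.007812 = 0.2266.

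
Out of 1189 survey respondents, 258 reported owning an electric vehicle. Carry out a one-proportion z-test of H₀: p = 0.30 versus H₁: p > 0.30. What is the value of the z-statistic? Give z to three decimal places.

z = -6.246

The sample proportion is 258/1189 = 0.21699.
SE₀ = √(0.30·0.70/1189) = 0.013290.
Test statistic: z = -0.08301/0.013290 = -6.246.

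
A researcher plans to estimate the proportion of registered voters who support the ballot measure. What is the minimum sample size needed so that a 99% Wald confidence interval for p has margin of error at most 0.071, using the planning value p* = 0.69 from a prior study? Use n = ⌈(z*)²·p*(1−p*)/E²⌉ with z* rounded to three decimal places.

n = 282

z* = 2.576 at the 99% level.
p*(1−p*) = 0.2139.
(z*)²·p*(1−p*)/E² = 6.635776·0.2139/0.005041 = 281.570.
Rounding up, n = 282.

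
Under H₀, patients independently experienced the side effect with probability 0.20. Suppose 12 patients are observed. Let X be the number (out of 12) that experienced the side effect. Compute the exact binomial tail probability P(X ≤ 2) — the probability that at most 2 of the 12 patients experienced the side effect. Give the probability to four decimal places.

P = 0.5583

X ~ Binomial(n=12, p=0.20).
P(X ≤ 2) = C(12,0)·0.20^0·0.80^12 + C(12,1)·0.20^1·0.80^11 + C(12,2)·0.20^2·0.80^10.
= 0.068719 + 0.206158 + 0.283468 = 0.5583.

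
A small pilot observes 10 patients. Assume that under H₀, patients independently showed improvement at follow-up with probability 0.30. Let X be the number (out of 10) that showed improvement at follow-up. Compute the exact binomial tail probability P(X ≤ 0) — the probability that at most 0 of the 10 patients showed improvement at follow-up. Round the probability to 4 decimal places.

P = 0.0282

X ~ Binomial(n=10, p=0.30).
P(X ≤ 0) = C(10,0)·0.30^0·0.70^10.
= 0.028248 = 0.0282.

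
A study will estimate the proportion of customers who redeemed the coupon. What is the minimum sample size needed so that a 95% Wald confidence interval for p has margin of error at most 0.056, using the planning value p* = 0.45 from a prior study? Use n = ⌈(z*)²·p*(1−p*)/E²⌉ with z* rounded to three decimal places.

n = 304

z* = 1.960 at the 95% level.
p*(1−p*) = 0.2475.
(z*)²·p*(1−p*)/E² = 3.841600·0.2475/0.003136 = 303.187.
⌈303.187⌉ = 304.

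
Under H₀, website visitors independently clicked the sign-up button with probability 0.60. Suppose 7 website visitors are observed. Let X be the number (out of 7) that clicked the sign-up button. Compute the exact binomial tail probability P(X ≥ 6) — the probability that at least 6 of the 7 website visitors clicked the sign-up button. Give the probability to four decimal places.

X is binomial with n = 7 and p = 0.60.
P(X ≥ 6) = C(7,6)·0.60^6·0.40^1 + C(7,7)·0.60^7·0.40^0.
= 0.130637 + 0.027994 = 0.1586.

P = 0.1586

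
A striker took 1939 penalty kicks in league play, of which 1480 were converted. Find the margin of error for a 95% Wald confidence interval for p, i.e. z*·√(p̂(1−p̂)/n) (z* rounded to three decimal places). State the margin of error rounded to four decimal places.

With x = 1480 successes in n = 1939, p̂ = 0.76328.
Standard error of p̂: √(0.180684/1939) = √0.000093184 = 0.009653.
For 95% confidence, z* = 1.960.
So ME = 0.0189.

ME = 0.0189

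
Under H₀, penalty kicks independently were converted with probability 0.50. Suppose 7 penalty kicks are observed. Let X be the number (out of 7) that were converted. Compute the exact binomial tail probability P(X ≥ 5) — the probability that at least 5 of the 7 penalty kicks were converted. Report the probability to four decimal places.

P = 0.2266

X is binomial with n = 7 and p = 0.50.
P(X ≥ 5) = C(7,5)·0.50^5·0.50^2 + C(7,6)·0.50^6·0.50^1 + C(7,7)·0.50^7·0.50^0.
= 0.164062 + 0.054688 + 0.007812 = 0.2266.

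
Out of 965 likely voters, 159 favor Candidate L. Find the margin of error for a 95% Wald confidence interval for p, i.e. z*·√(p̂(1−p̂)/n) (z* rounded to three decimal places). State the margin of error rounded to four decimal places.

Sample proportion p̂ = 159/965 = 0.16477.
Standard error of p̂: √(0.137619/965) = √0.000142610 = 0.011942.
z* = 1.960 at the 95% level.
Margin of error = z*·SE = 1.960 × 0.011942 = 0.0234.

ME = 0.0234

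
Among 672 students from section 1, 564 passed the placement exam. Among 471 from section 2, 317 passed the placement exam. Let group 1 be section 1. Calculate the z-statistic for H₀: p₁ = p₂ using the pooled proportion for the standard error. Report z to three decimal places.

z = 6.582

p̂₁ = 564/672 = 0.83929, p̂₂ = 317/471 = 0.67304.
Pooled p̂ = (564+317)/(672+471) = 881/1143 = 0.77078.
SE = √[p̂(1−p̂)(1/n₁+1/n₂)] = √[0.77078·0.22922·(1/672+1/471)] ≈ 0.025259.
z = 0.16625/0.025259 = 6.582.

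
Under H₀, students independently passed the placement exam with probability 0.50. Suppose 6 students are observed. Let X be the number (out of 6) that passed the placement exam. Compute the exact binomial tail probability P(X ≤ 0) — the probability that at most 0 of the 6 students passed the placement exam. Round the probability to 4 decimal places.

X ~ Binomial(n=6, p=0.50).
P(X ≤ 0) = C(6,0)·0.50^0·0.50^6.
= 0.015625 = 0.0156.

P = 0.0156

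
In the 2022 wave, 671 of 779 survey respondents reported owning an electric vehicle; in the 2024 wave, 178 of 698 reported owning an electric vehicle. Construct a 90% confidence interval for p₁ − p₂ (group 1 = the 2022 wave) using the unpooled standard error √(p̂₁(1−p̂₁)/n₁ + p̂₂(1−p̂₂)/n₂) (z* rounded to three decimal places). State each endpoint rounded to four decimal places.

p̂₁ = 0.86136, p̂₂ = 0.25501, so the observed difference is 0.60635.
Unpooled SE = √(p̂₁(1−p̂₁)/n₁ + p̂₂(1−p̂₂)/n₂) = √(0.000153297 + 0.000272181) = 0.020627.
For 90% confidence, z* = 1.645. Margin = 1.645·0.020627 = 0.03393.
Interval: 0.60635 ± 0.03393 → (0.5724, 0.6403).

(0.5724, 0.6403)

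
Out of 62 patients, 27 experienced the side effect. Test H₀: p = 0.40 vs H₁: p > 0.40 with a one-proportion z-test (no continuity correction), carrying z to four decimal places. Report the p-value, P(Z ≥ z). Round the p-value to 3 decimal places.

p̂ = 27/62 = 0.43548.
SE₀ = √(0.40·0.60/62) = 0.062217.
z = (p̂ − p₀)/SE = (27/62 − 0.40)/0.062217 ≈ 0.5703.
p-value = P(Z ≥ z) with z = 0.5703 → 0.284.

p-value = 0.284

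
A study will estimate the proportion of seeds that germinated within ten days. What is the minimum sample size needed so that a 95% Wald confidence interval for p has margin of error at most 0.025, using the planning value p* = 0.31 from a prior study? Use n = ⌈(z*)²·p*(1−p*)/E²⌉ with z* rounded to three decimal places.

n = 1315

The 95% critical value is z* = 1.960.
p*(1−p*) = 0.2139.
Required n before rounding: 3.841600 × 0.2139 / 0.025² = 1314.749.
⌈1314.749⌉ = 1315.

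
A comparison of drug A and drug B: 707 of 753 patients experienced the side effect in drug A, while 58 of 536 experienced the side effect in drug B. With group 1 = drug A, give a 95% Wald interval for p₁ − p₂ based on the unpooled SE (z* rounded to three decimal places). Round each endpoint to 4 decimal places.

p̂₁ = 707/753 = 0.93891, p̂₂ = 58/536 = 0.10821; p̂₁ − p̂₂ = 0.83070.
SE = √(0.000076171 + 0.000180037) = √0.000256208 = 0.016007.
For 95% confidence, z* = 1.960. Margin of error = 0.03137.
So the interval runs from 0.7993 to 0.8621.

(0.7993, 0.8621)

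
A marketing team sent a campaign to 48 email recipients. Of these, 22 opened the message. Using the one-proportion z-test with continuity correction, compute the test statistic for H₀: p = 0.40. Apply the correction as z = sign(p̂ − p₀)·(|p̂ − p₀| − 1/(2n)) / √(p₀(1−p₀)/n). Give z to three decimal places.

z = 0.678

Sample proportion p̂ = 22/48 = 0.45833. p̂ − p₀ = 0.058333.
1/(2n) = 0.010417.
Corrected numerator: |0.058333| − 0.010417 = 0.047916.
Under H₀, SE = √(p₀(1−p₀)/n) = √(0.40·0.60/48) = √0.005000000 = 0.070711.
z = +0.047916/0.070711 = 0.678.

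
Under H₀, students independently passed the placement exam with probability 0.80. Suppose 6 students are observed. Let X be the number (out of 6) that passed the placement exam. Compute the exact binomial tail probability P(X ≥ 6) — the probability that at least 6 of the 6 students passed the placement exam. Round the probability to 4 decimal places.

P = 0.2621

X is binomial with n = 6 and p = 0.80.
P(X ≥ 6) = C(6,6)·0.80^6·0.20^0.
= 0.262144 = 0.2621.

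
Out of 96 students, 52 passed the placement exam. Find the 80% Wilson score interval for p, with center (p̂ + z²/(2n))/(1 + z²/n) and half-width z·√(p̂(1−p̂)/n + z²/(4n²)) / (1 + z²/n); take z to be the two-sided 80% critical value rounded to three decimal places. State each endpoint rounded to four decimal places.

(0.4763, 0.6056)

Here p̂ = 52/96 = 0.54167 and z = 1.282 (z² = 1.643524).
1 + z²/n = 1.017120.
Center = (0.54167 + 0.008560)/1.017120 = 0.54097.
Radicand: p̂(1−p̂)/n + z²/(4n²) = 0.002586082 + 0.000044583 = 0.002630665.
Half-width = z·√(radicand)/denom = 1.282·0.051290/1.017120 = 0.06465.
Interval: 0.54097 ± 0.06465 → (0.4763, 0.6056).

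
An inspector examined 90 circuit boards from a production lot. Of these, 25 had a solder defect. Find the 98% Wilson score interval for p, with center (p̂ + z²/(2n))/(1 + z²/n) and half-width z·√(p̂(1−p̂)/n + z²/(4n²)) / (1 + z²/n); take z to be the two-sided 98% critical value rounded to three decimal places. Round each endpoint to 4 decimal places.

(0.1830, 0.3978)

p̂ = 25/90 = 0.27778; z = 2.326, so z² = 5.410276.
Denominator 1 + z²/n = 1 + 5.410276/90 = 1.060114.
Adjusted center: (0.27778 + z²/(2n))/1.060114 = 0.29038.
Radicand: p̂(1−p̂)/n + z²/(4n²) = 0.002229081 + 0.000166984 = 0.002396065.
Half-width = 2.326·√0.002396065/1.060114 = 0.10740.
So the interval runs from 0.1830 to 0.3978.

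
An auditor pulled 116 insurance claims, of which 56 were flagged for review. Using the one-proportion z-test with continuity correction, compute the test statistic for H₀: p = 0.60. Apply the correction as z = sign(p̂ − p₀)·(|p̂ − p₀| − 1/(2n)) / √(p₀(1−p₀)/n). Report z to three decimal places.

z = -2.483

With x = 56 successes in n = 116, p̂ = 0.48276. p̂ − p₀ = -0.117241.
1/(2n) = 0.004310.
Corrected numerator: |-0.117241| − 0.004310 = 0.112931.
Under H₀, SE = √(p₀(1−p₀)/n) = √(0.60·0.40/116) = √0.002068966 = 0.045486.
z = −0.112931/0.045486 = -2.483.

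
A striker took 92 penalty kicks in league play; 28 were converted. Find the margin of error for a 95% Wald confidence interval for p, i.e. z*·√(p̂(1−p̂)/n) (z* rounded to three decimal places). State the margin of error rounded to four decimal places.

The sample proportion is 28/92 = 0.30435.
SE = √(p̂(1−p̂)/n) = √(0.211720/92) = 0.047972.
For 95% confidence, z* = 1.960.
Margin of error = z*·SE = 1.960 × 0.047972 = 0.0940.

ME = 0.0940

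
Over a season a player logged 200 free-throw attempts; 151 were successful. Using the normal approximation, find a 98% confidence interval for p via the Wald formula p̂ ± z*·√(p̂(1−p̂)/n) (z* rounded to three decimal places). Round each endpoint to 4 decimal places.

Sample proportion p̂ = 151/200 = 0.75500.
Standard error of p̂: √(0.184975/200) = √0.000924875 = 0.030412.
z* = 2.326 at the 98% level.
Margin of error: 2.326 × 0.030412 = 0.07074.
CI: 0.75500 ± 0.07074 = (0.6843, 0.8257).

(0.6843, 0.8257)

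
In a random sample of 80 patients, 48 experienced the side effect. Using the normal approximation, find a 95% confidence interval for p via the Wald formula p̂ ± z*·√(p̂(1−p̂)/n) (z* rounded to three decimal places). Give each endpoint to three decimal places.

(0.493, 0.707)

With x = 48 successes in n = 80, p̂ = 0.60000.
SE = √(p̂(1−p̂)/n) = √(0.240000/80) = 0.054772.
z* = 1.960 at the 95% level.
Margin of error: 1.960 × 0.054772 = 0.10735.
Interval: 0.60000 ± 0.10735 → (0.493, 0.707).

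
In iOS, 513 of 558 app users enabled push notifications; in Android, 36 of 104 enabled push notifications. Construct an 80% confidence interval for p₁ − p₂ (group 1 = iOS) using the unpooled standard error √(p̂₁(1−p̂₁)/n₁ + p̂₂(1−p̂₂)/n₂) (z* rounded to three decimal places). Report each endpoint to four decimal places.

(0.5116, 0.6348)

p̂₁ = 513/558 = 0.91935, p̂₂ = 36/104 = 0.34615; p̂₁ − p̂₂ = 0.57320.
Unpooled SE = √(p̂₁(1−p̂₁)/n₁ + p̂₂(1−p̂₂)/n₂) = √(0.000132870 + 0.002176263) = 0.048053.
z* = 1.282 at the 80% level. Margin = 1.282·0.048053 = 0.06160.
Interval: 0.57320 ± 0.06160 → (0.5116, 0.6348).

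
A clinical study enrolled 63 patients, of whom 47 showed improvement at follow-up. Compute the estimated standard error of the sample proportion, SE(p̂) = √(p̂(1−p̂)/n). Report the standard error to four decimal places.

Sample proportion p̂ = 47/63 = 0.74603.
p̂(1−p̂) = 0.189469.
Dividing by n and taking the root: √0.003007444 = 0.0548.

SE = 0.0548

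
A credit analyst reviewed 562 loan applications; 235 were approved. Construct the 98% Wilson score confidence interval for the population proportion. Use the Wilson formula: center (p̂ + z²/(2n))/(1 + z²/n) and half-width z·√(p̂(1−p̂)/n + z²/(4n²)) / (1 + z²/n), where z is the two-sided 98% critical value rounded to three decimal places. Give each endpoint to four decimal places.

(0.3708, 0.4671)

Here p̂ = 235/562 = 0.41815 and z = 2.326 (z² = 5.410276).
1 + z²/n = 1.009627.
Adjusted center: (0.41815 + z²/(2n))/1.009627 = 0.41893.
Radicand: p̂(1−p̂)/n + z²/(4n²) = 0.000432919 + 0.000004282 = 0.000437201.
Half-width = 2.326·√0.000437201/1.009627 = 0.04817.
Interval: 0.41893 ± 0.04817 → (0.3708, 0.4671).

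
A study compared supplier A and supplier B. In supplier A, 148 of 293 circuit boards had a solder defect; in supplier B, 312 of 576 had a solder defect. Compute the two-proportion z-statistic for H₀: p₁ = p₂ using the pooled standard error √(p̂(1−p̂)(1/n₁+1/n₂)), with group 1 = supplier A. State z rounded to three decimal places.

p̂₁ = 148/293 = 0.50512, p̂₂ = 312/576 = 0.54167.
Pooling: p̂ = 460/869 = 0.52934.
Pooled SE = √[0.2491389·0.00514908] ≈ 0.035817.
z = -0.03655/0.035817 = -1.020.

z = -1.020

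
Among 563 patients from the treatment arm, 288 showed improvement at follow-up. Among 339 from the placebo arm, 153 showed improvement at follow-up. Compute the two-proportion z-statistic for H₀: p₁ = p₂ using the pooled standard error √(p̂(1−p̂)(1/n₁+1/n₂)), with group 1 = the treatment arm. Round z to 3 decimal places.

p̂₁ = 288/563 = 0.51155, p̂₂ = 153/339 = 0.45133.
Pooling: p̂ = 441/902 = 0.48891.
Pooled SE = √[0.2498771·0.00472605] ≈ 0.034365.
z = (p̂₁ − p̂₂)/SE = (0.51155 − 0.45133)/0.034365 = 0.06022/0.034365 = 1.752.

z = 1.752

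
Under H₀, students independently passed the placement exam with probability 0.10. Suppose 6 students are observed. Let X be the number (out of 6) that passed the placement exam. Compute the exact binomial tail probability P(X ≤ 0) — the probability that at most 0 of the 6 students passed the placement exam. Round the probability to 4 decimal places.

X is binomial with n = 6 and p = 0.10.
P(X ≤ 0) = C(6,0)·0.10^0·0.90^6.
= 0.531441 = 0.5314.

P = 0.5314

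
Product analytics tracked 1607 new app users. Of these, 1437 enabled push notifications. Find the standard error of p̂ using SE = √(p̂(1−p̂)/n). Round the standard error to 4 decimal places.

The sample proportion is 1437/1607 = 0.89421.
p̂(1−p̂) = 0.094598.
Dividing by n and taking the root: √0.000058866 = 0.0077.

SE = 0.0077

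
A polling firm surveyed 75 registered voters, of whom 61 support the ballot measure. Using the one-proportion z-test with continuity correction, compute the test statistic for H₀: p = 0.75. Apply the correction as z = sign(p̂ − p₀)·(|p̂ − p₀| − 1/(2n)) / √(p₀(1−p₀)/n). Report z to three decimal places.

z = 1.133

p̂ = 61/75 = 0.81333. p̂ − p₀ = 0.063333.
1/(2n) = 0.006667.
Corrected numerator: |0.063333| − 0.006667 = 0.056666.
Under H₀, SE = √(p₀(1−p₀)/n) = √(0.75·0.25/75) = √0.002500000 = 0.050000.
z = +0.056666/0.050000 = 1.133.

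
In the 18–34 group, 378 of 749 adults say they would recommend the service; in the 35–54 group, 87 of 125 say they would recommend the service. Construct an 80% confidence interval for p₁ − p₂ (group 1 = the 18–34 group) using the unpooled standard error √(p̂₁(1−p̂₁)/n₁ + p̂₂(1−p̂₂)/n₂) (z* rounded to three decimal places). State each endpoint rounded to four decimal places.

p̂₁ = 0.50467, p̂₂ = 0.69600, so the observed difference is -0.19133.
Unpooled SE = √(p̂₁(1−p̂₁)/n₁ + p̂₂(1−p̂₂)/n₂) = √(0.000333749 + 0.001692672) = 0.045016.
The 80% critical value is z* = 1.282. Margin = 1.282·0.045016 = 0.05771.
So the interval runs from -0.2490 to -0.1336.

(-0.2490, -0.1336)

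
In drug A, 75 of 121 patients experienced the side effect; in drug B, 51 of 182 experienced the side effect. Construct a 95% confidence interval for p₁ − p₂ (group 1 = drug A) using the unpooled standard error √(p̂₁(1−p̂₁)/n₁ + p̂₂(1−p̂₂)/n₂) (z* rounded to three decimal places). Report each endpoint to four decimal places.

(0.2313, 0.4480)

p̂₁ = 75/121 = 0.61983, p̂₂ = 51/182 = 0.28022; p̂₁ − p̂₂ = 0.33961.
SE = √(0.001947435 + 0.001108223) = √0.003055658 = 0.055278.
For 95% confidence, z* = 1.960. Margin = 1.960·0.055278 = 0.10834.
CI: 0.33961 ± 0.10834 = (0.2313, 0.4480).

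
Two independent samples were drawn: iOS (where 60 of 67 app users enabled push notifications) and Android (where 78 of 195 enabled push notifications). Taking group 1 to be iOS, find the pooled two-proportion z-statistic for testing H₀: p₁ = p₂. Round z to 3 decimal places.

Sample proportions: p̂₁ = 60/67 = 0.89552 and p̂₂ = 78/195 = 0.40000.
Pooling: p̂ = 138/262 = 0.52672.
SE = √[p̂(1−p̂)(1/n₁+1/n₂)] = √[0.52672·0.47328·(1/67+1/195)] ≈ 0.070704.
z = 0.49552/0.070704 = 7.008.

z = 7.008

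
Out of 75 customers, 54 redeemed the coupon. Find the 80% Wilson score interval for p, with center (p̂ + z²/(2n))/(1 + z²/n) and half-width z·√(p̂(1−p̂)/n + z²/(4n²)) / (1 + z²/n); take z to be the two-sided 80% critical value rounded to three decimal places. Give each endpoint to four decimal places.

(0.6494, 0.7812)

Here p̂ = 54/75 = 0.72000 and z = 1.282 (z² = 1.643524).
1 + z²/n = 1.021914.
Center = (0.72000 + 0.010957)/1.021914 = 0.71528.
Radicand: p̂(1−p̂)/n + z²/(4n²) = 0.002688000 + 0.000073046 = 0.002761046.
Half-width = 1.282·√0.002761046/1.021914 = 0.06592.
So the interval runs from 0.6494 to 0.7812.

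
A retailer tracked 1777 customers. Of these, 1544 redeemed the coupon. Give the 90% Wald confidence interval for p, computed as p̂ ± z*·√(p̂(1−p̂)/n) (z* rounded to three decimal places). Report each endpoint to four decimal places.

p̂ = 1544/1777 = 0.86888.
Standard error of p̂: √(0.113927/1777) = √0.000064112 = 0.008007.
z* = 1.645 at the 90% level.
Margin of error: 1.645 × 0.008007 = 0.01317.
So the interval runs from 0.8557 to 0.8821.

(0.8557, 0.8821)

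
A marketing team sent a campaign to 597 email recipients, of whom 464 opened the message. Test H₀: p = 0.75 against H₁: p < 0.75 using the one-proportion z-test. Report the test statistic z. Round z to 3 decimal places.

p̂ = 464/597 = 0.77722.
Null standard error: √(0.75·0.25/597) = √0.000314070 = 0.017722.
Test statistic: z = 0.02722/0.017722 = 1.536.

z = 1.536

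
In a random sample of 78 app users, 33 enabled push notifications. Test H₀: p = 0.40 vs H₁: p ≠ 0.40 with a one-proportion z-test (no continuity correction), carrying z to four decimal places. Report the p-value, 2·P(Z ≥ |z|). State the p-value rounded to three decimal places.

p-value = 0.677

The sample proportion is 33/78 = 0.42308.
SE₀ = √(0.40·0.60/78) = 0.055470.
Test statistic (full precision, shown to 4 dp): z = (33/78 − 0.40)/SE₀ ≈ 0.4160.
From the standard normal, 2·P(Z ≥ |z|) = 0.677.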